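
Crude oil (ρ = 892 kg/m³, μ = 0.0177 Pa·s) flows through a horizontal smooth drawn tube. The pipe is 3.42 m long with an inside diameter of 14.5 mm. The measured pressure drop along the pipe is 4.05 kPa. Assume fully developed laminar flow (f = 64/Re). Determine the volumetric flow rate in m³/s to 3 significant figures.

For laminar flow, f = 64/Re with Re = ρVD/μ, so Darcy-Weisbach reduces to ΔP = 32μLV/D². Solving for V: V = ΔP·D²/(32μL) = 4050·(0.0145)²/(32·0.0177·3.42) = 0.4396 m/s.
Check: Re = ρVD/μ = 892·0.4396·0.0145/0.0177 = 321.2 < 2300, so the laminar assumption holds.
Q = V·A = 0.4396·(π/4·0.0145²) = 7.259e-05 m³/s = 7.26×10^-5 m³/s.

Q ≈ 7.26×10^-5 m³/s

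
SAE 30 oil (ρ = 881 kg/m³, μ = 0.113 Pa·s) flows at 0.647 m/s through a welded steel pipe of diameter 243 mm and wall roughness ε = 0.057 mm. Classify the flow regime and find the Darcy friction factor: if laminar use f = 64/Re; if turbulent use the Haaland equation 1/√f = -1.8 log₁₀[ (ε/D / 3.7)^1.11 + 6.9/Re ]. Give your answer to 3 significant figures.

f ≈ 0.0522

Re = ρVD/μ = 881·0.647·0.243/0.113 = 1226.
Re < 2300 → laminar, so f = 64/Re = 0.05221 (roughness is irrelevant in laminar flow).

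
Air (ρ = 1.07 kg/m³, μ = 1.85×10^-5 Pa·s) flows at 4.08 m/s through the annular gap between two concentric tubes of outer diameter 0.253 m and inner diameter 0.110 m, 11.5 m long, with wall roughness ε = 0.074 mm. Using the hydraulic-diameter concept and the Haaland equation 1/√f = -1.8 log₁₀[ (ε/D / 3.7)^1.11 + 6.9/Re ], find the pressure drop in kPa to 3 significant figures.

Hydraulic diameter D_h = 4A/P = D_o - D_i = 0.253 - 0.11 = 0.143 m.
Re = ρVD_h/μ = 1.07·4.08·0.143/1.85e-05 = 3.374e+04.
ε/D_h = 7.4e-05/0.143 = 0.000517; Haaland gives 1/√f = -1.8 log₁₀[5.27e-05+0.000204] = 6.462, so f = 0.02395.
ΔP = f(L/D_h)(ρV²/2) = 0.02395·11.5/0.143·8.906 = 17.15 Pa.
ΔP = 0.0172 kPa.

ΔP ≈ 0.0172 kPa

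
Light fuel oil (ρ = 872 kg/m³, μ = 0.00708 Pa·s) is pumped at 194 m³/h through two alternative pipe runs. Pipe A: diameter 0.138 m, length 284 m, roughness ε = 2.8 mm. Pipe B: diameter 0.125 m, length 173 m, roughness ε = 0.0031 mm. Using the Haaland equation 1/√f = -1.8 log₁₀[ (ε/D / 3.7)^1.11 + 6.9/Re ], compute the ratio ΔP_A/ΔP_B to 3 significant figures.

Pipe A: V = Q/A = 0.05389/0.01496 = 3.603 m/s; Re = 6.124e+04; ε/D = 0.0203; Haaland → f = 0.04962; ΔP_A = f(L/D)(ρV²/2) = 5.779e+05 Pa.
Pipe B: V = Q/A = 0.05389/0.01227 = 4.391 m/s; Re = 6.761e+04; ε/D = 2.48e-05; Haaland → f = 0.01945; ΔP_B = f(L/D)(ρV²/2) = 2.263e+05 Pa.
ΔP_A/ΔP_B = 5.779e+05/2.263e+05 = 2.55.

ΔP_A/ΔP_B ≈ 2.55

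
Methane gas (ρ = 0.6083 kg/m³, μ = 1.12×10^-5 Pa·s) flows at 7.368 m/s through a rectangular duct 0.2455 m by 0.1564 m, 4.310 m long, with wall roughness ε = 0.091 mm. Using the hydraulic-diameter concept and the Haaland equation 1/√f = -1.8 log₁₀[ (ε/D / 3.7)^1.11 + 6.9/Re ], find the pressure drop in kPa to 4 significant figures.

Hydraulic diameter D_h = 4A/P = 4·(0.2455·0.1564)/(2·(0.2455+0.1564)) = 0.1536/0.8038 = 0.1911 m.
Re = ρVD_h/μ = 0.6083·7.368·0.1911/1.12e-05 = 7.646e+04.
ε/D_h = 9.1e-05/0.1911 = 0.000476; Haaland gives 1/√f = -1.8 log₁₀[4.81e-05+9.02e-05] = 6.947, so f = 0.02072.
ΔP = f(L/D_h)(ρV²/2) = 0.02072·4.31/0.1911·16.51 = 7.718 Pa.
ΔP = 0.007718 kPa.

ΔP ≈ 0.007718 kPa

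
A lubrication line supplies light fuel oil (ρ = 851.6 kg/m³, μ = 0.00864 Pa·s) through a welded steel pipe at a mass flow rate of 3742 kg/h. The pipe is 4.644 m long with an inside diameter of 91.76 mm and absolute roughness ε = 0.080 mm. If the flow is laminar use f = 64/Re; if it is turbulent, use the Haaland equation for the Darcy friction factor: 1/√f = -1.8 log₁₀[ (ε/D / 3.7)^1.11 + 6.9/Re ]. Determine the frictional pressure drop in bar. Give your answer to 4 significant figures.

ṁ = 3742 kg/h = 3742/3600 = 1.039 kg/s.
A = πD²/4 = π(0.09176)²/4 = 0.006613 m²; mean velocity V = ṁ/(ρA) = 1.039/(851.6 · 0.006613) = 0.1846 m/s.
Reynolds number Re = ρVD/μ = 851.6 · 0.1846 · 0.09176 / 0.00864 = 1669.
Re < 2300 → laminar flow, so f = 64/Re = 64/1669 = 0.03834 (the turbulent correlation is not needed).
Darcy-Weisbach: ΔP = f(L/D)(ρV²/2) = 0.03834·(4.644/0.09176)·(851.6·0.1846²/2) = 0.03834·50.61·14.51 = 28.15 Pa.
ΔP = 28.15 Pa = 2.815×10^-4 bar.

ΔP ≈ 2.815×10^-4 bar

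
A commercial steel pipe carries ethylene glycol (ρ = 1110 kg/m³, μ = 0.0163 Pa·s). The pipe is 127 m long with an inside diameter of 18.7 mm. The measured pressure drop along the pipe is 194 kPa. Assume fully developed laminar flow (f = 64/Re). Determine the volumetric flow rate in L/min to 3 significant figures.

Q ≈ 16.9 L/min

For laminar flow, f = 64/Re with Re = ρVD/μ, so Darcy-Weisbach reduces to ΔP = 32μLV/D². Solving for V: V = ΔP·D²/(32μL) = 1.94e+05·(0.0187)²/(32·0.0163·127) = 1.024 m/s.
Check: Re = ρVD/μ = 1110·1.024·0.0187/0.0163 = 1304 < 2300, so the laminar assumption holds.
Q = V·A = 1.024·(π/4·0.0187²) = 0.0002813 m³/s = 16.9 L/min.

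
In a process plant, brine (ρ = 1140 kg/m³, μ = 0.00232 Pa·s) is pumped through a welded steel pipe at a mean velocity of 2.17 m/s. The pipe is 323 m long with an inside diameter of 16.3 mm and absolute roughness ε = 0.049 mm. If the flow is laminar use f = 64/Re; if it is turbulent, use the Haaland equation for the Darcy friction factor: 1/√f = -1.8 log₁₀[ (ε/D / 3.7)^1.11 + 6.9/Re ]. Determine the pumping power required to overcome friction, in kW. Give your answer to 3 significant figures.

Reynolds number Re = ρVD/μ = 1140 · 2.17 · 0.0163 / 0.00232 = 1.738e+04.
Re > 4000 → turbulent. Relative roughness ε/D = 4.9e-05/0.0163 = 0.00301. Haaland: 1/√f = -1.8 log₁₀[(0.00301/3.7)^1.11 + 6.9/1.738e+04] = -1.8 log₁₀[0.000371 + 0.000397] = 5.606, so f = 0.03182.
Darcy-Weisbach: ΔP = f(L/D)(ρV²/2) = 0.03182·(323/0.0163)·(1140·2.17²/2) = 0.03182·1.982e+04·2684 = 1.692e+06 Pa.
Q = V·A = 2.17·0.0002087 = 0.0004528 m³/s.
Pumping power P = QΔP = 0.0004528·1.692e+06 = 766.4 W = 0.766 kW.

P ≈ 0.766 kW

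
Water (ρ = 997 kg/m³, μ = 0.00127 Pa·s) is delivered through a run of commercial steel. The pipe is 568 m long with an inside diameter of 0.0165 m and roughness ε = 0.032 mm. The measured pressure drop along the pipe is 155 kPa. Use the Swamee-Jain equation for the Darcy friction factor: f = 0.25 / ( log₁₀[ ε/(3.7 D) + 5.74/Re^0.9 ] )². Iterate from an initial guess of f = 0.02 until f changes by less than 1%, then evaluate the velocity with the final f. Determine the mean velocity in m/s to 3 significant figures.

V ≈ 0.488 m/s

Rearranging Darcy-Weisbach: V = √(2·ΔP·D/(f·L·ρ)). With ε/D = 3.2e-05/0.0165 = 0.00194, iterate starting from f = 0.02:
  f = 0.02 → V = √(2·1.55e+05·0.0165/(0.02·568·997)) = 0.672 m/s; Re = ρVD/μ = 8705; f → 0.03517
  f = 0.03517 → V = 0.5067 m/s; Re = 6564; f → 0.03756
  f = 0.03756 → V = 0.4904 m/s; Re = 6352; f → 0.03786
Converged (Δf/f < 1%). With the final f = 0.03786: V = √(2·1.55e+05·0.0165/(0.03786·568·997)) = 0.4884 m/s.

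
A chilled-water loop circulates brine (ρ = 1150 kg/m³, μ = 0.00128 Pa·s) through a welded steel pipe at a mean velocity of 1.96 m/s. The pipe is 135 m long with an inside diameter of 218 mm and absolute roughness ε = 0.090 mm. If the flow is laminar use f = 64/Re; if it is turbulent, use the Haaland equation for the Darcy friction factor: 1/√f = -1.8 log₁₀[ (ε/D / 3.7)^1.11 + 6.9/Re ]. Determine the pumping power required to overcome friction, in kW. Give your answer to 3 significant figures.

P ≈ 1.73 kW

Reynolds number Re = ρVD/μ = 1150 · 1.96 · 0.218 / 0.00128 = 3.839e+05.
Re > 4000 → turbulent. Relative roughness ε/D = 9e-05/0.218 = 0.000413. Haaland: 1/√f = -1.8 log₁₀[(0.000413/3.7)^1.11 + 6.9/3.839e+05] = -1.8 log₁₀[4.1e-05 + 1.8e-05] = 7.613, so f = 0.01726.
Darcy-Weisbach: ΔP = f(L/D)(ρV²/2) = 0.01726·(135/0.218)·(1150·1.96²/2) = 0.01726·619.3·2209 = 2.36e+04 Pa.
Q = V·A = 1.96·0.03733 = 0.07316 m³/s.
Pumping power P = QΔP = 0.07316·2.36e+04 = 1727 W = 1.73 kW.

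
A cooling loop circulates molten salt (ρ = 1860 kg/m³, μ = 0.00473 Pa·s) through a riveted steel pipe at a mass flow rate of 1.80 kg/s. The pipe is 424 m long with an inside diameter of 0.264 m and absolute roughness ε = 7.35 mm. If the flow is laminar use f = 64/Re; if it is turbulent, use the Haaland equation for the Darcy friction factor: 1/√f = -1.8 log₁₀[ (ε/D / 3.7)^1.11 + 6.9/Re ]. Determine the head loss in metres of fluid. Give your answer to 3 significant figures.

A = πD²/4 = π(0.264)²/4 = 0.05474 m²; mean velocity V = ṁ/(ρA) = 1.8/(1860 · 0.05474) = 0.01768 m/s.
Reynolds number Re = ρVD/μ = 1860 · 0.01768 · 0.264 / 0.00473 = 1835.
Re < 2300 → laminar flow, so f = 64/Re = 64/1835 = 0.03487 (the turbulent correlation is not needed).
Darcy-Weisbach: ΔP = f(L/D)(ρV²/2) = 0.03487·(424/0.264)·(1860·0.01768²/2) = 0.03487·1606·0.2907 = 16.28 Pa.
Head loss h_f = ΔP/(ρg) = 16.28/(1860·9.81) = 8.92×10^-4 m.

h_f ≈ 8.92×10^-4 m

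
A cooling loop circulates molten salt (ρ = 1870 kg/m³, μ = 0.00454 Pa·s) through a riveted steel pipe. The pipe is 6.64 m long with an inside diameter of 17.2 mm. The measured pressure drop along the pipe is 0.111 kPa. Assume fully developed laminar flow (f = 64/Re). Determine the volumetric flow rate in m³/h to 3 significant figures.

For laminar flow, f = 64/Re with Re = ρVD/μ, so Darcy-Weisbach reduces to ΔP = 32μLV/D². Solving for V: V = ΔP·D²/(32μL) = 111·(0.0172)²/(32·0.00454·6.64) = 0.03404 m/s.
Check: Re = ρVD/μ = 1870·0.03404·0.0172/0.00454 = 241.2 < 2300, so the laminar assumption holds.
Q = V·A = 0.03404·(π/4·0.0172²) = 7.91e-06 m³/s = 0.0285 m³/h.

Q ≈ 0.0285 m³/h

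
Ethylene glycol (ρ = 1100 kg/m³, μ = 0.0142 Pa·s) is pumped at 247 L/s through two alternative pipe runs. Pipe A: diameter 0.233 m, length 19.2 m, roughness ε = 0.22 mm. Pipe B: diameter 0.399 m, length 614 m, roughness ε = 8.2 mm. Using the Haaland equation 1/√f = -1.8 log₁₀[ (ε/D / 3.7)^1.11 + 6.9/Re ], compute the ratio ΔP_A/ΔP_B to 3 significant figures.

Pipe A: V = Q/A = 0.247/0.04264 = 5.793 m/s; Re = 1.046e+05; ε/D = 0.000944; Haaland → f = 0.02168; ΔP_A = f(L/D)(ρV²/2) = 3.298e+04 Pa.
Pipe B: V = Q/A = 0.247/0.125 = 1.975 m/s; Re = 6.106e+04; ε/D = 0.0206; Haaland → f = 0.04986; ΔP_B = f(L/D)(ρV²/2) = 1.647e+05 Pa.
ΔP_A/ΔP_B = 3.298e+04/1.647e+05 = 0.200.

ΔP_A/ΔP_B ≈ 0.200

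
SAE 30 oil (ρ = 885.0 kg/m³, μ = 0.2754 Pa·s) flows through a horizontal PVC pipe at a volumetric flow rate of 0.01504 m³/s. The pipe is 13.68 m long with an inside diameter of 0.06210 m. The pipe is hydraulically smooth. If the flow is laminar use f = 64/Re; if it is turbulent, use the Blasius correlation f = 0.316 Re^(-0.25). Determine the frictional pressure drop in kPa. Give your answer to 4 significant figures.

ΔP ≈ 155.2 kPa

Cross-sectional area A = πD²/4 = π(0.0621)²/4 = 0.003029 m²; mean velocity V = Q/A = 0.01504/0.003029 = 4.966 m/s.
Reynolds number Re = ρVD/μ = 885 · 4.966 · 0.0621 / 0.275 = 990.9.
Re < 2300 → laminar flow, so f = 64/Re = 64/990.9 = 0.06459 (the turbulent correlation is not needed).
Darcy-Weisbach: ΔP = f(L/D)(ρV²/2) = 0.06459·(13.68/0.0621)·(885·4.966²/2) = 0.06459·220.3·1.091e+04 = 1.552e+05 Pa.
ΔP = 1.552e+05 Pa = 155.2 kPa.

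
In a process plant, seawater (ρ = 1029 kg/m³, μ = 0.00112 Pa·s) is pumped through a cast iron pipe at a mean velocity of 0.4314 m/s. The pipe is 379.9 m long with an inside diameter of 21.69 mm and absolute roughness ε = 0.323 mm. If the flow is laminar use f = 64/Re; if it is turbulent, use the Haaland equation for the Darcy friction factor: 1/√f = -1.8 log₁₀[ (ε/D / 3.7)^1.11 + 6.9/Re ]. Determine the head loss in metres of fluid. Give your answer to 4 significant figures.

Reynolds number Re = ρVD/μ = 1029 · 0.4314 · 0.02169 / 0.00112 = 8597.
Re > 4000 → turbulent. Relative roughness ε/D = 0.000323/0.02169 = 0.0149. Haaland: 1/√f = -1.8 log₁₀[(0.0149/3.7)^1.11 + 6.9/8597] = -1.8 log₁₀[0.00219 + 0.000803] = 4.542, so f = 0.04847.
Darcy-Weisbach: ΔP = f(L/D)(ρV²/2) = 0.04847·(379.9/0.02169)·(1029·0.4314²/2) = 0.04847·1.751e+04·95.75 = 8.129e+04 Pa.
Head loss h_f = ΔP/(ρg) = 8.129e+04/(1029·9.81) = 8.053 m.

h_f ≈ 8.053 m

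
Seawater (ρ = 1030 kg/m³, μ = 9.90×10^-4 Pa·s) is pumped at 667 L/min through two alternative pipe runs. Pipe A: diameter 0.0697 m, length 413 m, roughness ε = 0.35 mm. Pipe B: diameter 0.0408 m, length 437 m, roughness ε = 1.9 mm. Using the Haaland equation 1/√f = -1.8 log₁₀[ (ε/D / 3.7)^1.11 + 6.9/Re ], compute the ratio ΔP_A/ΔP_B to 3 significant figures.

Pipe A: V = Q/A = 0.01112/0.003816 = 2.914 m/s; Re = 2.113e+05; ε/D = 0.00502; Haaland → f = 0.03088; ΔP_A = f(L/D)(ρV²/2) = 7.998e+05 Pa.
Pipe B: V = Q/A = 0.01112/0.001307 = 8.503 m/s; Re = 3.609e+05; ε/D = 0.0466; Haaland → f = 0.06945; ΔP_B = f(L/D)(ρV²/2) = 2.77e+07 Pa.
ΔP_A/ΔP_B = 7.998e+05/2.77e+07 = 0.0289.

ΔP_A/ΔP_B ≈ 0.0289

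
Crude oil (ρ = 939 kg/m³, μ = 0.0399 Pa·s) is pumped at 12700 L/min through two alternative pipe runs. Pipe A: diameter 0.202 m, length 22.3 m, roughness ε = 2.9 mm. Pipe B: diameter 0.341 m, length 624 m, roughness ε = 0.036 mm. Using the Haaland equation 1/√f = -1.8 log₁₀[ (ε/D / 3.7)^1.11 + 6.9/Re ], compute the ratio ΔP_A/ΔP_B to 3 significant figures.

Pipe A: V = Q/A = 0.2117/0.03205 = 6.605 m/s; Re = 3.14e+04; ε/D = 0.0144; Haaland → f = 0.04451; ΔP_A = f(L/D)(ρV²/2) = 1.006e+05 Pa.
Pipe B: V = Q/A = 0.2117/0.09133 = 2.318 m/s; Re = 1.86e+04; ε/D = 0.000106; Haaland → f = 0.02638; ΔP_B = f(L/D)(ρV²/2) = 1.218e+05 Pa.
ΔP_A/ΔP_B = 1.006e+05/1.218e+05 = 0.827.

ΔP_A/ΔP_B ≈ 0.827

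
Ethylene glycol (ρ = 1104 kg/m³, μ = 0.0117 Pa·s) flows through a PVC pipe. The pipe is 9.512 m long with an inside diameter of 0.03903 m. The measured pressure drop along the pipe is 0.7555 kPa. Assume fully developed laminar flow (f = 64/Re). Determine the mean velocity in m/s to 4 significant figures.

For laminar flow, f = 64/Re with Re = ρVD/μ, so Darcy-Weisbach reduces to ΔP = 32μLV/D². Solving for V: V = ΔP·D²/(32μL) = 755.5·(0.03903)²/(32·0.0117·9.512) = 0.3232 m/s.
Check: Re = ρVD/μ = 1104·0.3232·0.03903/0.0117 = 1190 < 2300, so the laminar assumption holds.

V ≈ 0.3232 m/s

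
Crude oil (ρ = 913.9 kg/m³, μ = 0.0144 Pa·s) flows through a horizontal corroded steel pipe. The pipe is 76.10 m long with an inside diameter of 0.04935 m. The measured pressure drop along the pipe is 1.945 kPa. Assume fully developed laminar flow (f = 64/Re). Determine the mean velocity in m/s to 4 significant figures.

For laminar flow, f = 64/Re with Re = ρVD/μ, so Darcy-Weisbach reduces to ΔP = 32μLV/D². Solving for V: V = ΔP·D²/(32μL) = 1945·(0.04935)²/(32·0.0144·76.1) = 0.1351 m/s.
Check: Re = ρVD/μ = 913.9·0.1351·0.04935/0.0144 = 423.1 < 2300, so the laminar assumption holds.

V ≈ 0.1351 m/s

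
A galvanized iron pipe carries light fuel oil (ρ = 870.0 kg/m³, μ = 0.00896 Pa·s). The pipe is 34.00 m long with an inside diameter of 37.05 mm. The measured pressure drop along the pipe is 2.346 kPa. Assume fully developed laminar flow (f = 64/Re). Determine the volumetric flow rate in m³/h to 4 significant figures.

Q ≈ 1.282 m³/h

For laminar flow, f = 64/Re with Re = ρVD/μ, so Darcy-Weisbach reduces to ΔP = 32μLV/D². Solving for V: V = ΔP·D²/(32μL) = 2346·(0.03705)²/(32·0.00896·34) = 0.3303 m/s.
Check: Re = ρVD/μ = 870·0.3303·0.03705/0.00896 = 1188 < 2300, so the laminar assumption holds.
Q = V·A = 0.3303·(π/4·0.03705²) = 0.0003562 m³/s = 1.282 m³/h.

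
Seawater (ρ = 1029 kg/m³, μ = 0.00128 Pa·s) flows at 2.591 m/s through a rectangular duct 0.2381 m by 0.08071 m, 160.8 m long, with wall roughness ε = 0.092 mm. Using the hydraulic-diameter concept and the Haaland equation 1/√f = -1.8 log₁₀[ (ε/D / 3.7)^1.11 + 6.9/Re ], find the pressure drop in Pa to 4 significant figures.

ΔP ≈ 90480 Pa

Hydraulic diameter D_h = 4A/P = 4·(0.2381·0.08071)/(2·(0.2381+0.08071)) = 0.07687/0.6376 = 0.1206 m.
Re = ρVD_h/μ = 1029·2.591·0.1206/0.00128 = 2.511e+05.
ε/D_h = 9.2e-05/0.1206 = 0.000763; Haaland gives 1/√f = -1.8 log₁₀[8.11e-05+2.75e-05] = 7.136, so f = 0.01964.
ΔP = f(L/D_h)(ρV²/2) = 0.01964·160.8/0.1206·3454 = 9.048e+04 Pa.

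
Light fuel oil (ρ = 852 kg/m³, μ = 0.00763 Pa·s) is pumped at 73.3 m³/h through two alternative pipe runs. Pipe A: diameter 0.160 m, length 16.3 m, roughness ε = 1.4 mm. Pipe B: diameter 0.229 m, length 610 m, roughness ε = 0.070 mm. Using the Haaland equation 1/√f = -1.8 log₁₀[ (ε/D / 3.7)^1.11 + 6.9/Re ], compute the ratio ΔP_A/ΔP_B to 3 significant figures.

ΔP_A/ΔP_B ≈ 0.215

Pipe A: V = Q/A = 0.02036/0.02011 = 1.013 m/s; Re = 1.809e+04; ε/D = 0.00875; Haaland → f = 0.03946; ΔP_A = f(L/D)(ρV²/2) = 1756 Pa.
Pipe B: V = Q/A = 0.02036/0.04119 = 0.4944 m/s; Re = 1.264e+04; ε/D = 0.000306; Haaland → f = 0.0294; ΔP_B = f(L/D)(ρV²/2) = 8153 Pa.
ΔP_A/ΔP_B = 1756/8153 = 0.215.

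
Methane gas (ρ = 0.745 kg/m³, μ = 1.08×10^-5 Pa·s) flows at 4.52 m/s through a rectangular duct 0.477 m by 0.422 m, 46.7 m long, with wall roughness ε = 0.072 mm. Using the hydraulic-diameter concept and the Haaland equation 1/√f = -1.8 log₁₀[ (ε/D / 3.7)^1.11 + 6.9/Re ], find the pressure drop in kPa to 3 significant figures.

ΔP ≈ 0.0139 kPa

Hydraulic diameter D_h = 4A/P = 4·(0.477·0.422)/(2·(0.477+0.422)) = 0.8052/1.798 = 0.4478 m.
Re = ρVD_h/μ = 0.745·4.52·0.4478/1.08e-05 = 1.396e+05.
ε/D_h = 7.2e-05/0.4478 = 0.000161; Haaland gives 1/√f = -1.8 log₁₀[1.44e-05+4.94e-05] = 7.551, so f = 0.01754.
ΔP = f(L/D_h)(ρV²/2) = 0.01754·46.7/0.4478·7.61 = 13.92 Pa.
ΔP = 0.0139 kPa.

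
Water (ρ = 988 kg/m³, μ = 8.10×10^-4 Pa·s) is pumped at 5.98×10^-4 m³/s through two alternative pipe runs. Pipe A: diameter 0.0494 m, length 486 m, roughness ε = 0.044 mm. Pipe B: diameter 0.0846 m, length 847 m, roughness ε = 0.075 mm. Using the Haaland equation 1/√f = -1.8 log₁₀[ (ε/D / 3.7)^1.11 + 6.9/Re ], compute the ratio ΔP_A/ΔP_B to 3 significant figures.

Pipe A: V = Q/A = 0.000598/0.001917 = 0.312 m/s; Re = 1.88e+04; ε/D = 0.000891; Haaland → f = 0.02776; ΔP_A = f(L/D)(ρV²/2) = 1.314e+04 Pa.
Pipe B: V = Q/A = 0.000598/0.005621 = 0.1064 m/s; Re = 1.098e+04; ε/D = 0.000887; Haaland → f = 0.0313; ΔP_B = f(L/D)(ρV²/2) = 1752 Pa.
ΔP_A/ΔP_B = 1.314e+04/1752 = 7.50.

ΔP_A/ΔP_B ≈ 7.50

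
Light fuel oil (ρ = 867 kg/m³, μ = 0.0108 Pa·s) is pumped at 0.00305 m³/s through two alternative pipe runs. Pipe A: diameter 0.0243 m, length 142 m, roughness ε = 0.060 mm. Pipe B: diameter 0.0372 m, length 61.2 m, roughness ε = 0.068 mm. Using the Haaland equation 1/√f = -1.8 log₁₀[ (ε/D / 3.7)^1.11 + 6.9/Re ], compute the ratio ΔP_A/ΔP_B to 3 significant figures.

Pipe A: V = Q/A = 0.00305/0.0004638 = 6.577 m/s; Re = 1.283e+04; ε/D = 0.00247; Haaland → f = 0.03259; ΔP_A = f(L/D)(ρV²/2) = 3.57e+06 Pa.
Pipe B: V = Q/A = 0.00305/0.001087 = 2.806 m/s; Re = 8380; ε/D = 0.00183; Haaland → f = 0.03466; ΔP_B = f(L/D)(ρV²/2) = 1.947e+05 Pa.
ΔP_A/ΔP_B = 3.57e+06/1.947e+05 = 18.3.

ΔP_A/ΔP_B ≈ 18.3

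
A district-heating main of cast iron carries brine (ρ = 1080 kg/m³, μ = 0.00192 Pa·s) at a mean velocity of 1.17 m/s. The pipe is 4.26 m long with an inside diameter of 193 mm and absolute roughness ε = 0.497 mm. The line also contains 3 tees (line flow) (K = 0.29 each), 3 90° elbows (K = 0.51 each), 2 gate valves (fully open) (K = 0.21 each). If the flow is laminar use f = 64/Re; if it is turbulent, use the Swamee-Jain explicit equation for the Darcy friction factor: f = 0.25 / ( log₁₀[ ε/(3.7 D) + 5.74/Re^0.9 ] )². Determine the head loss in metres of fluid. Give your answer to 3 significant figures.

h_f ≈ 0.237 m

Reynolds number Re = ρVD/μ = 1080 · 1.17 · 0.193 / 0.00192 = 1.27e+05.
Re > 4000 → turbulent. Relative roughness ε/D = 0.000497/0.193 = 0.00258. Swamee-Jain: f = 0.25/(log₁₀[0.00258/3.7 + 5.74/1.27e+05^0.9])² = 0.25/(log₁₀[0.000696 + 0.000146])² = 0.25/(-3.075)² = 0.02645.
Total minor-loss coefficient ΣK = 3·0.29 + 3·0.51 + 2·0.21 = 2.82.
ΔP = [f·L/D + ΣK]·(ρV²/2) = [0.02645·4.26/0.193 + 2.82]·(1080·1.17²/2) = [0.5838 + 2.82]·739.2 = 2516 Pa.
Head loss h_f = ΔP/(ρg) = 2516/(1080·9.81) = 0.237 m.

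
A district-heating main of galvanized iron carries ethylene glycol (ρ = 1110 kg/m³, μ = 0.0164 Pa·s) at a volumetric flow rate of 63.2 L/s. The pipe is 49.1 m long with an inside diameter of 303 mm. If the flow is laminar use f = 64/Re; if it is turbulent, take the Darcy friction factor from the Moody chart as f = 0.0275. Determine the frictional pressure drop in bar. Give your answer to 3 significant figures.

Q = 63.2 L/s = 63.2/1000 = 0.0632 m³/s.
Cross-sectional area A = πD²/4 = π(0.303)²/4 = 0.07211 m²; mean velocity V = Q/A = 0.0632/0.07211 = 0.8765 m/s.
Reynolds number Re = ρVD/μ = 1110 · 0.8765 · 0.303 / 0.0164 = 1.797e+04.
Re > 4000 → turbulent; use the Moody-chart value f = 0.0275.
Darcy-Weisbach: ΔP = f(L/D)(ρV²/2) = 0.0275·(49.1/0.303)·(1110·0.8765²/2) = 0.0275·162·426.4 = 1900 Pa.
ΔP = 1900 Pa = 0.0190 bar.

ΔP ≈ 0.0190 bar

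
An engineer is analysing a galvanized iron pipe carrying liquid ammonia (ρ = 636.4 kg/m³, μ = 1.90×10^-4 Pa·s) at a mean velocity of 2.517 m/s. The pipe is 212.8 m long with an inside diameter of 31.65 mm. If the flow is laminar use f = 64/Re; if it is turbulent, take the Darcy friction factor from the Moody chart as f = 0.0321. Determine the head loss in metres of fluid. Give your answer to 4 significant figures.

Reynolds number Re = ρVD/μ = 636.4 · 2.517 · 0.03165 / 0.00019 = 2.668e+05.
Re > 4000 → turbulent; use the Moody-chart value f = 0.0321.
Darcy-Weisbach: ΔP = f(L/D)(ρV²/2) = 0.0321·(212.8/0.03165)·(636.4·2.517²/2) = 0.0321·6724·2016 = 4.351e+05 Pa.
Head loss h_f = ΔP/(ρg) = 4.351e+05/(636.4·9.81) = 69.69 m.

h_f ≈ 69.69 m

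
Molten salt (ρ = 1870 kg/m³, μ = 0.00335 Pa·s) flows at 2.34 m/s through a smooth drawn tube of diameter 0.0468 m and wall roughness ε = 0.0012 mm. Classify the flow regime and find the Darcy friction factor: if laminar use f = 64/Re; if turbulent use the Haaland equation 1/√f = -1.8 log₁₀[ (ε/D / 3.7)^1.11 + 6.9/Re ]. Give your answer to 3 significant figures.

f ≈ 0.0199

Re = ρVD/μ = 1870·2.34·0.0468/0.00335 = 6.113e+04.
Re > 4000 → turbulent. ε/D = 1.2e-06/0.0468 = 2.56e-05; Haaland: 1/√f = -1.8 log₁₀[1.88e-06 + 0.000113] = 7.092, so f = 0.01988.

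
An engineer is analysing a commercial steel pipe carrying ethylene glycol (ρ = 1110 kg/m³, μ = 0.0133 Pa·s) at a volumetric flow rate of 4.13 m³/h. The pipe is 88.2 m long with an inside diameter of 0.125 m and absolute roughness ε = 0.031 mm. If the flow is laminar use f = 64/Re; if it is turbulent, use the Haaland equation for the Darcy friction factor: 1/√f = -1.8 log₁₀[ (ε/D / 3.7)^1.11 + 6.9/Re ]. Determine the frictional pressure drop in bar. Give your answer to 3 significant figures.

ΔP ≈ 0.00225 bar

Q = 4.13 m³/h = 4.13/3600 = 0.001147 m³/s.
Cross-sectional area A = πD²/4 = π(0.125)²/4 = 0.01227 m²; mean velocity V = Q/A = 0.001147/0.01227 = 0.09348 m/s.
Reynolds number Re = ρVD/μ = 1110 · 0.09348 · 0.125 / 0.0133 = 975.3.
Re < 2300 → laminar flow, so f = 64/Re = 64/975.3 = 0.06562 (the turbulent correlation is not needed).
Darcy-Weisbach: ΔP = f(L/D)(ρV²/2) = 0.06562·(88.2/0.125)·(1110·0.09348²/2) = 0.06562·705.6·4.85 = 224.6 Pa.
ΔP = 224.6 Pa = 0.00225 bar.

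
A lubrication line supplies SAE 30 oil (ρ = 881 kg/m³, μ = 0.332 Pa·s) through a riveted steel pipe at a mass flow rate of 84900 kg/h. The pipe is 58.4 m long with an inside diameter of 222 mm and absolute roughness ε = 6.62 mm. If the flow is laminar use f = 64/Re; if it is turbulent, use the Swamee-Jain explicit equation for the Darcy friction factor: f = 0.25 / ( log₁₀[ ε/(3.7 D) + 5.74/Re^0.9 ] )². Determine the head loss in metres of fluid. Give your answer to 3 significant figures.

ṁ = 84900 kg/h = 84900/3600 = 23.58 kg/s.
A = πD²/4 = π(0.222)²/4 = 0.03871 m²; mean velocity V = ṁ/(ρA) = 23.58/(881 · 0.03871) = 0.6916 m/s.
Reynolds number Re = ρVD/μ = 881 · 0.6916 · 0.222 / 0.332 = 407.4.
Re < 2300 → laminar flow, so f = 64/Re = 64/407.4 = 0.1571 (the turbulent correlation is not needed).
Darcy-Weisbach: ΔP = f(L/D)(ρV²/2) = 0.1571·(58.4/0.222)·(881·0.6916²/2) = 0.1571·263.1·210.7 = 8706 Pa.
Head loss h_f = ΔP/(ρg) = 8706/(881·9.81) = 1.01 m.

h_f ≈ 1.01 m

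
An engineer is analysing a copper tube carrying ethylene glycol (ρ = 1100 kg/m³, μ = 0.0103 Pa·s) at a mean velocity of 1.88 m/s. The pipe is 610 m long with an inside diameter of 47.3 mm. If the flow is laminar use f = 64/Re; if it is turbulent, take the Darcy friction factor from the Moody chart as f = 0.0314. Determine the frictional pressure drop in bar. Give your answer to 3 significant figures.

Reynolds number Re = ρVD/μ = 1100 · 1.88 · 0.0473 / 0.0103 = 9497.
Re > 4000 → turbulent; use the Moody-chart value f = 0.0314.
Darcy-Weisbach: ΔP = f(L/D)(ρV²/2) = 0.0314·(610/0.0473)·(1100·1.88²/2) = 0.0314·1.29e+04·1944 = 7.872e+05 Pa.
ΔP = 7.872e+05 Pa = 7.87 bar.

ΔP ≈ 7.87 bar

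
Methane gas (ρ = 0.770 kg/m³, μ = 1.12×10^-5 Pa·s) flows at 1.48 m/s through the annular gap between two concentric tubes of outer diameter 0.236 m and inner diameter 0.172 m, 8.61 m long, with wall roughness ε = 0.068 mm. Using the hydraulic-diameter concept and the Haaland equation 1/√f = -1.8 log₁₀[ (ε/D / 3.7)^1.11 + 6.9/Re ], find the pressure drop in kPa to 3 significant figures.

ΔP ≈ 0.00408 kPa

Hydraulic diameter D_h = 4A/P = D_o - D_i = 0.236 - 0.172 = 0.064 m.
Re = ρVD_h/μ = 0.77·1.48·0.064/1.12e-05 = 6512.
ε/D_h = 6.8e-05/0.064 = 0.00106; Haaland gives 1/√f = -1.8 log₁₀[0.000117+0.00106] = 5.273, so f = 0.03597.
ΔP = f(L/D_h)(ρV²/2) = 0.03597·8.61/0.064·0.8433 = 4.081 Pa.
ΔP = 0.00408 kPa.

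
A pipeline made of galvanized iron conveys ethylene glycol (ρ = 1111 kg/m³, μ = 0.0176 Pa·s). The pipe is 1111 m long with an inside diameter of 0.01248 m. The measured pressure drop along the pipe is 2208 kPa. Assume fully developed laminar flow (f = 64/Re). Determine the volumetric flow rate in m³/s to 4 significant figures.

Q ≈ 6.723×10^-5 m³/s

For laminar flow, f = 64/Re with Re = ρVD/μ, so Darcy-Weisbach reduces to ΔP = 32μLV/D². Solving for V: V = ΔP·D²/(32μL) = 2.208e+06·(0.01248)²/(32·0.0176·1111) = 0.5496 m/s.
Check: Re = ρVD/μ = 1111·0.5496·0.01248/0.0176 = 433 < 2300, so the laminar assumption holds.
Q = V·A = 0.5496·(π/4·0.01248²) = 6.723e-05 m³/s = 6.723×10^-5 m³/s.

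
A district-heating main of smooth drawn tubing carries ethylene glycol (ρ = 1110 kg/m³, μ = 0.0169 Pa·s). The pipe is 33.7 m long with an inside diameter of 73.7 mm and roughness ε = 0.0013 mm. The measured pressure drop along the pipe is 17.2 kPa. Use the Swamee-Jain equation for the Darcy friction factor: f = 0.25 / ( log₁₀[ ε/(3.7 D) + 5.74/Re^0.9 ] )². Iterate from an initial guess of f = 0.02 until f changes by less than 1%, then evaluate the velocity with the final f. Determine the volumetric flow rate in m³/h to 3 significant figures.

Rearranging Darcy-Weisbach: V = √(2·ΔP·D/(f·L·ρ)). With ε/D = 1.3e-06/0.0737 = 1.76e-05, iterate starting from f = 0.02:
  f = 0.02 → V = √(2·1.72e+04·0.0737/(0.02·33.7·1110)) = 1.841 m/s; Re = ρVD/μ = 8911; f → 0.03201
  f = 0.03201 → V = 1.455 m/s; Re = 7044; f → 0.03422
  f = 0.03422 → V = 1.407 m/s; Re = 6813; f → 0.03455
Converged (Δf/f < 1%). With the final f = 0.03455: V = √(2·1.72e+04·0.0737/(0.03455·33.7·1110)) = 1.401 m/s.
Q = V·A = 1.401·(π/4·0.0737²) = 0.005975 m³/s = 21.5 m³/h.

Q ≈ 21.5 m³/h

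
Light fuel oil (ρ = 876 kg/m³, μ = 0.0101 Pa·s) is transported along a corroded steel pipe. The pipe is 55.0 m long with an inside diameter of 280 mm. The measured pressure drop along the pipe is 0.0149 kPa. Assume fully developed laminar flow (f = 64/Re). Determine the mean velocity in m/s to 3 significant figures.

V ≈ 0.0657 m/s

For laminar flow, f = 64/Re with Re = ρVD/μ, so Darcy-Weisbach reduces to ΔP = 32μLV/D². Solving for V: V = ΔP·D²/(32μL) = 14.9·(0.28)²/(32·0.0101·55) = 0.06572 m/s.
Check: Re = ρVD/μ = 876·0.06572·0.28/0.0101 = 1596 < 2300, so the laminar assumption holds.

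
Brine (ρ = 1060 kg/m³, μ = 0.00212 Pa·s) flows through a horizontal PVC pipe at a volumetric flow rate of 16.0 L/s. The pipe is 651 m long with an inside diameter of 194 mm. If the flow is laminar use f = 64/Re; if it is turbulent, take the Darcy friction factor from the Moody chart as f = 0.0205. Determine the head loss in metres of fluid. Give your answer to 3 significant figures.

h_f ≈ 1.03 m

Q = 16.0 L/s = 16.0/1000 = 0.016 m³/s.
Cross-sectional area A = πD²/4 = π(0.194)²/4 = 0.02956 m²; mean velocity V = Q/A = 0.016/0.02956 = 0.5413 m/s.
Reynolds number Re = ρVD/μ = 1060 · 0.5413 · 0.194 / 0.00212 = 5.25e+04.
Re > 4000 → turbulent; use the Moody-chart value f = 0.0205.
Darcy-Weisbach: ΔP = f(L/D)(ρV²/2) = 0.0205·(651/0.194)·(1060·0.5413²/2) = 0.0205·3356·155.3 = 1.068e+04 Pa.
Head loss h_f = ΔP/(ρg) = 1.068e+04/(1060·9.81) = 1.03 m.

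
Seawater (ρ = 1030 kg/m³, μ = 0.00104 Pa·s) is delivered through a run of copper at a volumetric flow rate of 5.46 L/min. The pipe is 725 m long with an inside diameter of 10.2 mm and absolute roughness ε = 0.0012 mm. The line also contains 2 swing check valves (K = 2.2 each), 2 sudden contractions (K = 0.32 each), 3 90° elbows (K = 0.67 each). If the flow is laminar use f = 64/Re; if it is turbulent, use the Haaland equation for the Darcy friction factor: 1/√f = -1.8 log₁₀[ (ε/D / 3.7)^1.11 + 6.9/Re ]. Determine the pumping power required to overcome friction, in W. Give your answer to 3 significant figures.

Q = 5.46 L/min = 5.46/60000 = 9.1e-05 m³/s.
Cross-sectional area A = πD²/4 = π(0.0102)²/4 = 8.171e-05 m²; mean velocity V = Q/A = 9.1e-05/8.171e-05 = 1.114 m/s.
Reynolds number Re = ρVD/μ = 1030 · 1.114 · 0.0102 / 0.00104 = 1.125e+04.
Re > 4000 → turbulent. Relative roughness ε/D = 1.2e-06/0.0102 = 0.000118. Haaland: 1/√f = -1.8 log₁₀[(0.000118/3.7)^1.11 + 6.9/1.125e+04] = -1.8 log₁₀[1.02e-05 + 0.000613] = 5.769, so f = 0.03004.
Total minor-loss coefficient ΣK = 2·2.2 + 2·0.32 + 3·0.67 = 7.05.
ΔP = [f·L/D + ΣK]·(ρV²/2) = [0.03004·725/0.0102 + 7.05]·(1030·1.114²/2) = [2135 + 7.05]·638.7 = 1.368e+06 Pa.
Pumping power P = QΔP = 9.1e-05·1.368e+06 = 124.5 W = 125 W.

P ≈ 125 W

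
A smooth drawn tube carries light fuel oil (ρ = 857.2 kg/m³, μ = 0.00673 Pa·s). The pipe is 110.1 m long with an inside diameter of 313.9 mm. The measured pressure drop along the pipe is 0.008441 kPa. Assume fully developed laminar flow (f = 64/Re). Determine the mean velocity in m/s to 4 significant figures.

For laminar flow, f = 64/Re with Re = ρVD/μ, so Darcy-Weisbach reduces to ΔP = 32μLV/D². Solving for V: V = ΔP·D²/(32μL) = 8.441·(0.3139)²/(32·0.00673·110.1) = 0.03508 m/s.
Check: Re = ρVD/μ = 857.2·0.03508·0.3139/0.00673 = 1402 < 2300, so the laminar assumption holds.

V ≈ 0.03508 m/s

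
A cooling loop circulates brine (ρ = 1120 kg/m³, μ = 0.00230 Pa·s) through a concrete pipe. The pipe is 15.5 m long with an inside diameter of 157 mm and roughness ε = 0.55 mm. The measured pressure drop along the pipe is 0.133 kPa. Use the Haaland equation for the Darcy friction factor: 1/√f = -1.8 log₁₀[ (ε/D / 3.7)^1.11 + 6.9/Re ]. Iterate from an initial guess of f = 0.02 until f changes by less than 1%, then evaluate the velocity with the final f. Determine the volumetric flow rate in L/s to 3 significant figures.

Rearranging Darcy-Weisbach: V = √(2·ΔP·D/(f·L·ρ)). With ε/D = 0.00055/0.157 = 0.0035, iterate starting from f = 0.02:
  f = 0.02 → V = √(2·133·0.157/(0.02·15.5·1120)) = 0.3468 m/s; Re = ρVD/μ = 2.651e+04; f → 0.03101
  f = 0.03101 → V = 0.2785 m/s; Re = 2.129e+04; f → 0.03177
  f = 0.03177 → V = 0.2752 m/s; Re = 2.104e+04; f → 0.03182
Converged (Δf/f < 1%). With the final f = 0.03182: V = √(2·133·0.157/(0.03182·15.5·1120)) = 0.275 m/s.
Q = V·A = 0.275·(π/4·0.157²) = 0.005323 m³/s = 5.32 L/s.

Q ≈ 5.32 L/s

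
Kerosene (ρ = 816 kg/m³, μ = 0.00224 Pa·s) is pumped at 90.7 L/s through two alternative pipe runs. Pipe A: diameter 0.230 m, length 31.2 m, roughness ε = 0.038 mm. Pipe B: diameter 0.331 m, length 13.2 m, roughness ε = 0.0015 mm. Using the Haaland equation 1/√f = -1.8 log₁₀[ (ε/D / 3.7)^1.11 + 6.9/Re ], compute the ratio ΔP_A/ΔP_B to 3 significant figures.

ΔP_A/ΔP_B ≈ 14.5

Pipe A: V = Q/A = 0.0907/0.04155 = 2.183 m/s; Re = 1.829e+05; ε/D = 0.000165; Haaland → f = 0.01685; ΔP_A = f(L/D)(ρV²/2) = 4445 Pa.
Pipe B: V = Q/A = 0.0907/0.08605 = 1.054 m/s; Re = 1.271e+05; ε/D = 4.53e-06; Haaland → f = 0.01698; ΔP_B = f(L/D)(ρV²/2) = 307 Pa.
ΔP_A/ΔP_B = 4445/307 = 14.5.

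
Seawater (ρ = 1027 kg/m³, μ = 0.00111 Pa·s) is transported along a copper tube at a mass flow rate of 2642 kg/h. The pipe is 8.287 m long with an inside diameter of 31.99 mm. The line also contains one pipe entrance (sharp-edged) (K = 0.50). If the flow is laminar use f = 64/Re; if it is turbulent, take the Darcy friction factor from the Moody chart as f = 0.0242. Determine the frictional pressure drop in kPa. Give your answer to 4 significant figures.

ṁ = 2642 kg/h = 2642/3600 = 0.7339 kg/s.
A = πD²/4 = π(0.03199)²/4 = 0.0008037 m²; mean velocity V = ṁ/(ρA) = 0.7339/(1027 · 0.0008037) = 0.8891 m/s.
Reynolds number Re = ρVD/μ = 1027 · 0.8891 · 0.03199 / 0.00111 = 2.631e+04.
Re > 4000 → turbulent; use the Moody-chart value f = 0.0242.
Total minor-loss coefficient ΣK = 1·0.5 = 0.5.
ΔP = [f·L/D + ΣK]·(ρV²/2) = [0.0242·8.287/0.03199 + 0.5]·(1027·0.8891²/2) = [6.269 + 0.5]·405.9 = 2748 Pa.
ΔP = 2748 Pa = 2.748 kPa.

ΔP ≈ 2.748 kPa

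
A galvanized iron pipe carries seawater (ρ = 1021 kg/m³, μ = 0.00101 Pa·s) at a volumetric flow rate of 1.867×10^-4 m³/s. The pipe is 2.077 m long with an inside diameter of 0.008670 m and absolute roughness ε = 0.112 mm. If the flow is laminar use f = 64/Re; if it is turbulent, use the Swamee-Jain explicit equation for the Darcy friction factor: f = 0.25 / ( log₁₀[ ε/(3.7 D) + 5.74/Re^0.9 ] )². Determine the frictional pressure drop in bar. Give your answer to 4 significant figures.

ΔP ≈ 0.5350 bar

Cross-sectional area A = πD²/4 = π(0.00867)²/4 = 5.904e-05 m²; mean velocity V = Q/A = 0.0001867/5.904e-05 = 3.162 m/s.
Reynolds number Re = ρVD/μ = 1021 · 3.162 · 0.00867 / 0.00101 = 2.772e+04.
Re > 4000 → turbulent. Relative roughness ε/D = 0.000112/0.00867 = 0.0129. Swamee-Jain: f = 0.25/(log₁₀[0.0129/3.7 + 5.74/2.772e+04^0.9])² = 0.25/(log₁₀[0.00349 + 0.000576])² = 0.25/(-2.391)² = 0.04374.
Darcy-Weisbach: ΔP = f(L/D)(ρV²/2) = 0.04374·(2.077/0.00867)·(1021·3.162²/2) = 0.04374·239.6·5105 = 5.35e+04 Pa.
ΔP = 5.35e+04 Pa = 0.5350 bar.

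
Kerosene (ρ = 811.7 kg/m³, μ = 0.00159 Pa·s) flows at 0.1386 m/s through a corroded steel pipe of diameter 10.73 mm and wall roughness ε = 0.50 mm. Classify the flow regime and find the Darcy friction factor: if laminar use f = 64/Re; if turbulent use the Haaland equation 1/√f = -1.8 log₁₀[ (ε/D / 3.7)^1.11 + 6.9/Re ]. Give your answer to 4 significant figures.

f ≈ 0.08430

Re = ρVD/μ = 811.7·0.1386·0.01073/0.00159 = 759.2.
Re < 2300 → laminar, so f = 64/Re = 0.0843 (roughness is irrelevant in laminar flow).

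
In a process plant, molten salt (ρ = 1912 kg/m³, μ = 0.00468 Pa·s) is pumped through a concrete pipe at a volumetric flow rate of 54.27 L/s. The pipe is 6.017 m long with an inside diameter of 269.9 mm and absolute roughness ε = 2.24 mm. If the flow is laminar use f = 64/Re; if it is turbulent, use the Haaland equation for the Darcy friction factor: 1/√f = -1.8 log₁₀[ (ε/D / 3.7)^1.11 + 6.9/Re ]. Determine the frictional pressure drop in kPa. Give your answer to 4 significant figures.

Q = 54.27 L/s = 54.27/1000 = 0.05427 m³/s.
Cross-sectional area A = πD²/4 = π(0.2699)²/4 = 0.05721 m²; mean velocity V = Q/A = 0.05427/0.05721 = 0.9486 m/s.
Reynolds number Re = ρVD/μ = 1912 · 0.9486 · 0.2699 / 0.00468 = 1.046e+05.
Re > 4000 → turbulent. Relative roughness ε/D = 0.00224/0.2699 = 0.0083. Haaland: 1/√f = -1.8 log₁₀[(0.0083/3.7)^1.11 + 6.9/1.046e+05] = -1.8 log₁₀[0.00115 + 6.6e-05] = 5.249, so f = 0.03629.
Darcy-Weisbach: ΔP = f(L/D)(ρV²/2) = 0.03629·(6.017/0.2699)·(1912·0.9486²/2) = 0.03629·22.29·860.2 = 695.9 Pa.
ΔP = 695.9 Pa = 0.6959 kPa.

ΔP ≈ 0.6959 kPa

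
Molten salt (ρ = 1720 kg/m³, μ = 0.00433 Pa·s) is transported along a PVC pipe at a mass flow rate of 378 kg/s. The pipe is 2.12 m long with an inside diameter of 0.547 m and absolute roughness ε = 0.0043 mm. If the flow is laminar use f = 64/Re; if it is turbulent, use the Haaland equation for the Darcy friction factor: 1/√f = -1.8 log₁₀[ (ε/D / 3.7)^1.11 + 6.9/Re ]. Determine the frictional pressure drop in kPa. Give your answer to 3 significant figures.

A = πD²/4 = π(0.547)²/4 = 0.235 m²; mean velocity V = ṁ/(ρA) = 378/(1720 · 0.235) = 0.9352 m/s.
Reynolds number Re = ρVD/μ = 1720 · 0.9352 · 0.547 / 0.00433 = 2.032e+05.
Re > 4000 → turbulent. Relative roughness ε/D = 4.3e-06/0.547 = 7.86e-06. Haaland: 1/√f = -1.8 log₁₀[(7.86e-06/3.7)^1.11 + 6.9/2.032e+05] = -1.8 log₁₀[5.05e-07 + 3.4e-05] = 8.033, so f = 0.0155.
Darcy-Weisbach: ΔP = f(L/D)(ρV²/2) = 0.0155·(2.12/0.547)·(1720·0.9352²/2) = 0.0155·3.876·752.1 = 45.18 Pa.
ΔP = 45.18 Pa = 0.0452 kPa.

ΔP ≈ 0.0452 kPa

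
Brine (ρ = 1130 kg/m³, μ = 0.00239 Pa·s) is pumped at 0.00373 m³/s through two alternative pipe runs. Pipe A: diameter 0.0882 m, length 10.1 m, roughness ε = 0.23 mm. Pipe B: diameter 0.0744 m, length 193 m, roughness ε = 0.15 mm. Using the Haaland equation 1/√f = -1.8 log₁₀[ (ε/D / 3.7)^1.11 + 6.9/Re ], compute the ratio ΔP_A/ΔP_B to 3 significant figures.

Pipe A: V = Q/A = 0.00373/0.00611 = 0.6105 m/s; Re = 2.546e+04; ε/D = 0.00261; Haaland → f = 0.02958; ΔP_A = f(L/D)(ρV²/2) = 713.2 Pa.
Pipe B: V = Q/A = 0.00373/0.004347 = 0.858 m/s; Re = 3.018e+04; ε/D = 0.00202; Haaland → f = 0.02782; ΔP_B = f(L/D)(ρV²/2) = 3.002e+04 Pa.
ΔP_A/ΔP_B = 713.2/3.002e+04 = 0.0238.

ΔP_A/ΔP_B ≈ 0.0238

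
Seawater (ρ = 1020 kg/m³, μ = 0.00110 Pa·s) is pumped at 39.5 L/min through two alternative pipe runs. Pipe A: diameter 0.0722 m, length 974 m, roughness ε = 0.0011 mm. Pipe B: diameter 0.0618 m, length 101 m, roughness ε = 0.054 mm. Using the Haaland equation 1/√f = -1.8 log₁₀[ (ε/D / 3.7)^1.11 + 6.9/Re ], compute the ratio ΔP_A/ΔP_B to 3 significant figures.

Pipe A: V = Q/A = 0.0006583/0.004094 = 0.1608 m/s; Re = 1.077e+04; ε/D = 1.52e-05; Haaland → f = 0.03028; ΔP_A = f(L/D)(ρV²/2) = 5387 Pa.
Pipe B: V = Q/A = 0.0006583/0.003 = 0.2195 m/s; Re = 1.258e+04; ε/D = 0.000874; Haaland → f = 0.03029; ΔP_B = f(L/D)(ρV²/2) = 1216 Pa.
ΔP_A/ΔP_B = 5387/1216 = 4.43.

ΔP_A/ΔP_B ≈ 4.43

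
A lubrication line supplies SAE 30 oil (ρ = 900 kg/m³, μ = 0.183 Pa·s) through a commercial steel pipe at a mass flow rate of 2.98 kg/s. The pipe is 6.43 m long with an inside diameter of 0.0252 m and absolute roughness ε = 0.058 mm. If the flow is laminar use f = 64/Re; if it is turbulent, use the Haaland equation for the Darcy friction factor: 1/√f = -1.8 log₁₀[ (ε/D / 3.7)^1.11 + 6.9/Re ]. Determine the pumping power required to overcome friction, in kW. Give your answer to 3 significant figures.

P ≈ 1.30 kW

A = πD²/4 = π(0.0252)²/4 = 0.0004988 m²; mean velocity V = ṁ/(ρA) = 2.98/(900 · 0.0004988) = 6.639 m/s.
Reynolds number Re = ρVD/μ = 900 · 6.639 · 0.0252 / 0.183 = 822.8.
Re < 2300 → laminar flow, so f = 64/Re = 64/822.8 = 0.07779 (the turbulent correlation is not needed).
Darcy-Weisbach: ΔP = f(L/D)(ρV²/2) = 0.07779·(6.43/0.0252)·(900·6.639²/2) = 0.07779·255.2·1.983e+04 = 3.936e+05 Pa.
Q = ṁ/ρ = 2.98/900 = 0.003311 m³/s.
Pumping power P = QΔP = 0.003311·3.936e+05 = 1303 W = 1.30 kW.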